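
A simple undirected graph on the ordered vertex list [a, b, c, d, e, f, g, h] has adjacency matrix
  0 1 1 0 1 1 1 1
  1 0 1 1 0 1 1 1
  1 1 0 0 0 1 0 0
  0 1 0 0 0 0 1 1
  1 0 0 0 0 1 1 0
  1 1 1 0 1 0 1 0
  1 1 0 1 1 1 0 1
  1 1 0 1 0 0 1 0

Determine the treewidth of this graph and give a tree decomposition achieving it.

Each bag holds 4 vertices, so the decomposition has width 3, which upper-bounds the treewidth. On the other hand G contains the 4-clique {a, e, f, g}. A clique must lie in a single bag of any decomposition, so no decomposition can have width below 3. Hence tw(G) = 3 exactly.

Treewidth 3.
One optimal decomposition is:
Bags: B1 = {a, b, f, g}  B2 = {a, b, g, h}  B3 = {a, e, f, g}  B4 = {b, d, g, h}  B5 = {a, b, c, f}
Tree: B1–B2, B1–B3, B2–B4, B1–B5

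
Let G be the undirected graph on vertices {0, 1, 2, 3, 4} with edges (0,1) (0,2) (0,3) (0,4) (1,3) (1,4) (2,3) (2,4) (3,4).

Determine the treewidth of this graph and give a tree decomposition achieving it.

Treewidth 3.
Bags: B1 = {0, 1, 3, 4}  B2 = {0, 2, 3, 4}
Tree: B1–B2

Each bag holds 4 vertices, so the decomposition has width 3, which upper-bounds the treewidth. For the lower bound, the 4 vertices {0, 1, 3, 4} are pairwise adjacent, and any tree decomposition puts a clique entirely inside one bag — forcing width ≥ 3. Therefore the treewidth is 3.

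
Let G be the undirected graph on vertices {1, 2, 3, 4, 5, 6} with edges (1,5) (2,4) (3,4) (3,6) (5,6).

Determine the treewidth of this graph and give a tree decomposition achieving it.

Treewidth 1.
Bags: B1 = {2, 4}  B2 = {3, 4}  B3 = {3, 6}  B4 = {5, 6}  B5 = {1, 5}
Tree: B1–B2, B2–B3, B3–B4, B4–B5

Each bag holds 2 vertices, so the decomposition has width 1, which upper-bounds the treewidth. Any graph with an edge has treewidth ≥ 1, and G has the edge 2–4. Hence tw(G) = 1 exactly.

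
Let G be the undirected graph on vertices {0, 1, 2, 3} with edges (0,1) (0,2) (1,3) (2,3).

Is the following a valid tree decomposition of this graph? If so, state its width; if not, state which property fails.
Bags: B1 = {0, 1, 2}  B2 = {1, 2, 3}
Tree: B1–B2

Checking the three conditions: (i) the bags cover all of {0, 1, 2, 3}; (ii) for each edge, some bag contains both endpoints; (iii) the bags containing any fixed vertex form a subtree. All hold, so the decomposition is valid with width 3 − 1 = 2.

Yes; width 2.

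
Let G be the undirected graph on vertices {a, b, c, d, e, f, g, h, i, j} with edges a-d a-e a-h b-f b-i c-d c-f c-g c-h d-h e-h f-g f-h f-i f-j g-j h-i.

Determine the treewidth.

2

A width-2 tree decomposition is:
Bags: B1 = {a, d, h}  B2 = {c, d, h}  B3 = {c, f, h}  B4 = {f, h, i}  B5 = {c, f, g}  B6 = {f, g, j}  B7 = {b, f, i}  B8 = {a, e, h}
Tree: B1–B2, B2–B3, B3–B4, B3–B5, B5–B6, B4–B7, B1–B8
Each bag holds 3 vertices, so the decomposition has width 2, which upper-bounds the treewidth. Conversely, {c, d, h} is a clique of size 3, and the vertices of any clique must share a bag in every tree decomposition; so some bag has ≥ 3 vertices and tw(G) ≥ 2. Hence tw(G) = 2 exactly.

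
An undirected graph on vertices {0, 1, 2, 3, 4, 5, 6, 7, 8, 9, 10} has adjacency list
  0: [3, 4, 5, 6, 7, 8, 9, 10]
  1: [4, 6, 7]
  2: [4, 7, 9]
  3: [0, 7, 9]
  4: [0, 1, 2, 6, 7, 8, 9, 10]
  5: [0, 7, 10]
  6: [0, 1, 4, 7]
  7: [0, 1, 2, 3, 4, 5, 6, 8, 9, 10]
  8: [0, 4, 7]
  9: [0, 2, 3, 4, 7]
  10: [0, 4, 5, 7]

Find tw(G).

A width-3 tree decomposition is:
Bags: B1 = {0, 4, 7, 8}  B2 = {0, 4, 7, 9}  B3 = {0, 4, 7, 10}  B4 = {2, 4, 7, 9}  B5 = {0, 4, 6, 7}  B6 = {0, 3, 7, 9}  B7 = {0, 5, 7, 10}  B8 = {1, 4, 6, 7}
Tree: B1–B2, B1–B3, B2–B4, B3–B5, B2–B6, B3–B7, B5–B8
Each bag holds 4 vertices, so the decomposition has width 3, which upper-bounds the treewidth. Conversely, {0, 3, 7, 9} is a clique of size 4, and the vertices of any clique must share a bag in every tree decomposition; so some bag has ≥ 4 vertices and tw(G) ≥ 3. The upper and lower bounds meet at 3, so that is the treewidth.

3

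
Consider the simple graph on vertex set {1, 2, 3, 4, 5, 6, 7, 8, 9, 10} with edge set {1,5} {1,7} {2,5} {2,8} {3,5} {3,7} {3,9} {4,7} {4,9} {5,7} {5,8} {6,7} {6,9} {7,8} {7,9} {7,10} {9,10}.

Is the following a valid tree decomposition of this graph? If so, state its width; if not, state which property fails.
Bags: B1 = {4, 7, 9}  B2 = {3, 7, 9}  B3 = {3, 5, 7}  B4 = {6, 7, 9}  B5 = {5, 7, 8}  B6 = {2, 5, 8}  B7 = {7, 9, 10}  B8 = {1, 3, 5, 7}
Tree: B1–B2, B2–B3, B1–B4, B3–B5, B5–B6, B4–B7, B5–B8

A tree decomposition must satisfy three properties: every vertex lies in some bag; for every edge, both endpoints lie together in some bag; and for every vertex, the bags containing it form a connected subtree. Here bags containing vertex 3 are not connected in the tree, so the decomposition is invalid.

No — bags containing vertex 3 are not connected in the tree.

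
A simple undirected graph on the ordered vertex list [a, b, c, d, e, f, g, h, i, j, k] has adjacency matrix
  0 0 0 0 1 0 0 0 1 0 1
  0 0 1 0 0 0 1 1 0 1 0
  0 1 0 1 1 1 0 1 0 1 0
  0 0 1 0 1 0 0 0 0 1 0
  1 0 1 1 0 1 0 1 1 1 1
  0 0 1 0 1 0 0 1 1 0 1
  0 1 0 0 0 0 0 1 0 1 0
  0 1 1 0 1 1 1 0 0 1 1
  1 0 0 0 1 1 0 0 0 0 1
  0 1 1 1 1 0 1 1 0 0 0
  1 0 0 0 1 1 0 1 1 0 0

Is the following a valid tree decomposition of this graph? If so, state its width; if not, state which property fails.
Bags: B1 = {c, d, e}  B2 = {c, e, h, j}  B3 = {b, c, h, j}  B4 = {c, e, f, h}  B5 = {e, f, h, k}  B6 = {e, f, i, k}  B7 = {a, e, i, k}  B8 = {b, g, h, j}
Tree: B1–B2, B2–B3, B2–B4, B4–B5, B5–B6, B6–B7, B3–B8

No — edge (j,d) lies in no bag.

A tree decomposition must satisfy three properties: every vertex lies in some bag; for every edge, both endpoints lie together in some bag; and for every vertex, the bags containing it form a connected subtree. Here edge (j,d) lies in no bag, so the decomposition is invalid.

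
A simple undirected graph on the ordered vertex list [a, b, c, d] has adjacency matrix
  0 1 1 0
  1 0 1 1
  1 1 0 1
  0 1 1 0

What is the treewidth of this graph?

A width-2 tree decomposition is:
Bags: B1 = {b, c, d}  B2 = {a, b, c}
Tree: B1–B2
The largest bag has 3 vertices, giving width 2; this decomposition certifies tw(G) ≤ 2. Conversely, {b, c, d} is a clique of size 3, and the vertices of any clique must share a bag in every tree decomposition; so some bag has ≥ 3 vertices and tw(G) ≥ 2. Hence tw(G) = 2 exactly.

2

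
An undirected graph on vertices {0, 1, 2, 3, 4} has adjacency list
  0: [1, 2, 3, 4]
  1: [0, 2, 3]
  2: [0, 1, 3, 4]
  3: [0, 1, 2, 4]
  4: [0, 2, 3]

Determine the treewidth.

A width-3 tree decomposition is:
Bags: B1 = {0, 1, 2, 3}  B2 = {0, 2, 3, 4}
Tree: B1–B2
The largest bag has 4 vertices, giving width 3; this decomposition certifies tw(G) ≤ 3. Conversely, {0, 1, 2, 3} is a clique of size 4, and the vertices of any clique must share a bag in every tree decomposition; so some bag has ≥ 4 vertices and tw(G) ≥ 3. The upper and lower bounds meet at 3, so that is the treewidth.

3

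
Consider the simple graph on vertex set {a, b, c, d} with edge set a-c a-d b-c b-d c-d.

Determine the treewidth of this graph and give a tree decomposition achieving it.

Treewidth 2.
Bags: B1 = {a, c, d}  B2 = {b, c, d}
Tree: B1–B2

Every bag has size at most 3, so the width is 3 − 1 = 2 and tw(G) ≤ 2. For the lower bound, the 3 vertices {a, c, d} are pairwise adjacent, and any tree decomposition puts a clique entirely inside one bag — forcing width ≥ 2. The upper and lower bounds meet at 2, so that is the treewidth.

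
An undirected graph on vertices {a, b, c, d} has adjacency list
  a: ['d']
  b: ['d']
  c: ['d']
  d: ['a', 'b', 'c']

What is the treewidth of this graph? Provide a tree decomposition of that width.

Each bag holds 2 vertices, so the decomposition has width 1, which upper-bounds the treewidth. Since G has at least one edge (e.g. a–d), it is not an edgeless graph, so tw(G) ≥ 1. Hence tw(G) = 1 exactly.

Treewidth 1.
One optimal decomposition is:
Bags: B1 = {a, d}  B2 = {c, d}  B3 = {b, d}
Tree: B1–B2, B1–B3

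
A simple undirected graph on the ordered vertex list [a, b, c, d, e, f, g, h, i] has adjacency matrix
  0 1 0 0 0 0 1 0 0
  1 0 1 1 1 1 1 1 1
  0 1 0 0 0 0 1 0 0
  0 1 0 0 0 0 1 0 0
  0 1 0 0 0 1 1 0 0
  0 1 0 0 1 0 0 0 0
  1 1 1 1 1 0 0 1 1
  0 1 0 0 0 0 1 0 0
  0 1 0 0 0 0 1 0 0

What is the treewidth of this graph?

2

A width-2 tree decomposition is:
Bags: B1 = {b, c, g}  B2 = {b, g, i}  B3 = {a, b, g}  B4 = {b, d, g}  B5 = {b, g, h}  B6 = {b, e, g}  B7 = {b, e, f}
Tree: B1–B2, B2–B3, B1–B4, B4–B5, B2–B6, B6–B7
Each bag holds 3 vertices, so the decomposition has width 2, which upper-bounds the treewidth. For the lower bound, the 3 vertices {b, d, g} are pairwise adjacent, and any tree decomposition puts a clique entirely inside one bag — forcing width ≥ 2. The upper and lower bounds meet at 2, so that is the treewidth.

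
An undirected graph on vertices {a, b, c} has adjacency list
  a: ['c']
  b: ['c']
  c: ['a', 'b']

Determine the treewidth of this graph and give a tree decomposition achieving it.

Treewidth 1.
One optimal decomposition is:
Bags: B1 = {a, c}  B2 = {b, c}
Tree: B1–B2

Every bag has size at most 2, so the width is 2 − 1 = 1 and tw(G) ≤ 1. G has an edge, so its treewidth is at least 1. Hence tw(G) = 1 exactly.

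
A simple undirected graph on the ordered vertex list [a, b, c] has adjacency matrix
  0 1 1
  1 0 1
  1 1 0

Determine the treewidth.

2

A width-2 tree decomposition is:
Bags: B1 = {a, b, c}
Tree: (single bag)
With just one bag of size 3, the width is 3 − 1 = 2, so tw(G) ≤ 2. On the other hand G contains the 3-clique {a, b, c}. A clique must lie in a single bag of any decomposition, so no decomposition can have width below 2. The upper and lower bounds meet at 2, so that is the treewidth.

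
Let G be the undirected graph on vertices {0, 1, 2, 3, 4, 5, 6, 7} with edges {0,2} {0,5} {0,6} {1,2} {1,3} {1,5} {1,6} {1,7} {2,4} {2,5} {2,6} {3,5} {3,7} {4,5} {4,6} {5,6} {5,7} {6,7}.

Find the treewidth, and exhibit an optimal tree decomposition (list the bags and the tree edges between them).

Every bag has size at most 4, so the width is 4 − 1 = 3 and tw(G) ≤ 3. Conversely, {1, 3, 5, 7} is a clique of size 4, and the vertices of any clique must share a bag in every tree decomposition; so some bag has ≥ 4 vertices and tw(G) ≥ 3. Combining the bounds, tw(G) = 3.

Treewidth 3.
Bags: B1 = {1, 2, 5, 6}  B2 = {0, 2, 5, 6}  B3 = {2, 4, 5, 6}  B4 = {1, 5, 6, 7}  B5 = {1, 3, 5, 7}
Tree: B1–B2, B1–B3, B1–B4, B4–B5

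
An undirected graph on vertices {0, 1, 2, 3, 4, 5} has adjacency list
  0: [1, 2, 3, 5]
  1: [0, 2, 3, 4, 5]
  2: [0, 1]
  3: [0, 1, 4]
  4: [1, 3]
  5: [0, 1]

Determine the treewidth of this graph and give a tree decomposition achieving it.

Treewidth 2.
One optimal decomposition is:
Bags: B1 = {0, 1, 3}  B2 = {0, 1, 2}  B3 = {1, 3, 4}  B4 = {0, 1, 5}
Tree: B1–B2, B1–B3, B1–B4

The largest bag has 3 vertices, giving width 2; this decomposition certifies tw(G) ≤ 2. Conversely, {0, 1, 2} is a clique of size 3, and the vertices of any clique must share a bag in every tree decomposition; so some bag has ≥ 3 vertices and tw(G) ≥ 2. The upper and lower bounds meet at 2, so that is the treewidth.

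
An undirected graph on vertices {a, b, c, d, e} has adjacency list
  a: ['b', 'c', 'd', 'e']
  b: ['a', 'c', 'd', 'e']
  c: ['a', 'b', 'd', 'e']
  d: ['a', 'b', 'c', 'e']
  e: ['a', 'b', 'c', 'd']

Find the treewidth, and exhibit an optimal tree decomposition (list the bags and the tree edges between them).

Treewidth 4.
Bags: B1 = {a, b, c, d, e}
Tree: (single bag)

A single bag containing all 5 vertices is trivially a valid decomposition of width 4. For the lower bound, the 5 vertices {a, b, c, d, e} are pairwise adjacent, and any tree decomposition puts a clique entirely inside one bag — forcing width ≥ 4. Combining the bounds, tw(G) = 4.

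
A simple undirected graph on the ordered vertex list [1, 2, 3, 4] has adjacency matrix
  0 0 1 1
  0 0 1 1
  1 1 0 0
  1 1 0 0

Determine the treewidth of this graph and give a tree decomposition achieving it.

Treewidth 2.
One such decomposition:
Bags: B1 = {1, 2, 3}  B2 = {1, 2, 4}
Tree: B1–B2

Every bag has size at most 3, so the width is 3 − 1 = 2 and tw(G) ≤ 2. For the lower bound, G contains the cycle 2–3–1–4–2, so G is not a forest; only forests have treewidth ≤ 1, hence tw(G) ≥ 2. The upper and lower bounds meet at 2, so that is the treewidth.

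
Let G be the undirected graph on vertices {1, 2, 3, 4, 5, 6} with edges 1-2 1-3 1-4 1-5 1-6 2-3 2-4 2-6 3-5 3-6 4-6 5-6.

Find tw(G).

3

A width-3 tree decomposition is:
Bags: B1 = {1, 2, 4, 6}  B2 = {1, 2, 3, 6}  B3 = {1, 3, 5, 6}
Tree: B1–B2, B2–B3
The largest bag has 4 vertices, giving width 3; this decomposition certifies tw(G) ≤ 3. On the other hand G contains the 4-clique {1, 2, 3, 6}. A clique must lie in a single bag of any decomposition, so no decomposition can have width below 3. Therefore the treewidth is 3.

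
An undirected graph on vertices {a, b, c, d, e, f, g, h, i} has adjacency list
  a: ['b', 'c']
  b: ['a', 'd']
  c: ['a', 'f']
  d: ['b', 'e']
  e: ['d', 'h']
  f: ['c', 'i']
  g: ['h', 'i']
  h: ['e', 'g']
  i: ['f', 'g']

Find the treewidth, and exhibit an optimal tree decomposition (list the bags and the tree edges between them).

Each bag holds 3 vertices, so the decomposition has width 2, which upper-bounds the treewidth. For the lower bound, G contains the cycle d–b–a–c–f–i–g–h–e–d, so G is not a forest; only forests have treewidth ≤ 1, hence tw(G) ≥ 2. Hence tw(G) = 2 exactly.

Treewidth 2.
Bags: B1 = {a, b, d}  B2 = {a, c, d}  B3 = {c, d, f}  B4 = {d, f, i}  B5 = {d, g, i}  B6 = {d, g, h}  B7 = {d, e, h}
Tree: B1–B2, B2–B3, B3–B4, B4–B5, B5–B6, B6–B7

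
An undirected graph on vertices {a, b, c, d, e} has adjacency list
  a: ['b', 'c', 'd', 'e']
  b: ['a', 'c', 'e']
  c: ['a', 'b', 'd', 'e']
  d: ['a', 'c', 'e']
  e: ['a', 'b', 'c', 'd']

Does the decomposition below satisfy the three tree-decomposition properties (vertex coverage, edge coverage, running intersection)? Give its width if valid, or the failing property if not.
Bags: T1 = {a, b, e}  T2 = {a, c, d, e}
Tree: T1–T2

A tree decomposition must satisfy three properties: every vertex lies in some bag; for every edge, both endpoints lie together in some bag; and for every vertex, the bags containing it form a connected subtree. Here edge (c,b) lies in no bag, so the decomposition is invalid.

No — edge (c,b) lies in no bag.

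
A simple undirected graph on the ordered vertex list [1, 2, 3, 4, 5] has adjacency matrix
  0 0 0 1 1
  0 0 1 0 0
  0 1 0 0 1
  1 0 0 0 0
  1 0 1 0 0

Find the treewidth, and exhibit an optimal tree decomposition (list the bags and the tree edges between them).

Every bag has size at most 2, so the width is 2 − 1 = 1 and tw(G) ≤ 1. Since G has at least one edge (e.g. 2–3), it is not an edgeless graph, so tw(G) ≥ 1. The upper and lower bounds meet at 1, so that is the treewidth.

Treewidth 1.
Bags: B1 = {2, 3}  B2 = {3, 5}  B3 = {1, 5}  B4 = {1, 4}
Tree: B1–B2, B2–B3, B3–B4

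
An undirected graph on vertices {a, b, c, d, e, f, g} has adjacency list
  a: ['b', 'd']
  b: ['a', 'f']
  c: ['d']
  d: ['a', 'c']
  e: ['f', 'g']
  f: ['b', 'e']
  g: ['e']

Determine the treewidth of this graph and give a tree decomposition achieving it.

The largest bag has 2 vertices, giving width 1; this decomposition certifies tw(G) ≤ 1. G has an edge, so its treewidth is at least 1. The upper and lower bounds meet at 1, so that is the treewidth.

Treewidth 1.
One such decomposition:
Bags: B1 = {e, g}  B2 = {e, f}  B3 = {b, f}  B4 = {a, b}  B5 = {a, d}  B6 = {c, d}
Tree: B1–B2, B2–B3, B3–B4, B4–B5, B5–B6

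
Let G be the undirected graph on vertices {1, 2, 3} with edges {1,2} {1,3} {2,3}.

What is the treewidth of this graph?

2

A width-2 tree decomposition is:
Bags: B1 = {1, 2, 3}
Tree: (single bag)
With just one bag of size 3, the width is 3 − 1 = 2, so tw(G) ≤ 2. For the lower bound, the 3 vertices {1, 2, 3} are pairwise adjacent, and any tree decomposition puts a clique entirely inside one bag — forcing width ≥ 2. Hence tw(G) = 2 exactly.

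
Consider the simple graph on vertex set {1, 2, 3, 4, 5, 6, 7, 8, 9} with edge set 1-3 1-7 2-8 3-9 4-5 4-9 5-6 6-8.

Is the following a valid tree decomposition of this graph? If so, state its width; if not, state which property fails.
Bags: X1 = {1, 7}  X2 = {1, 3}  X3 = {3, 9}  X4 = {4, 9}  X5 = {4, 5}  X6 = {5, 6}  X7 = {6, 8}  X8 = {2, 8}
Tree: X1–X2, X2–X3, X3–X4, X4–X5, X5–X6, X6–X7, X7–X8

Every vertex of G appears in some bag (union = {1, 2, 3, 4, 5, 6, 7, 8, 9}); every edge is covered by a bag; and for each vertex v the set of bags containing v is connected in the bag tree. The decomposition is therefore valid. The largest bag has 2 vertices, so the width is 1.

Yes; width 1.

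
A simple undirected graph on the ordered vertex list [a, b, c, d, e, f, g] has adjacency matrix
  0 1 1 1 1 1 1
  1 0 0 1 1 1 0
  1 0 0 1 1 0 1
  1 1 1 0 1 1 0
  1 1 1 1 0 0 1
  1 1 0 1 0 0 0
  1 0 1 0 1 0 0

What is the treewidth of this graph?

A width-3 tree decomposition is:
Bags: B1 = {a, b, d, e}  B2 = {a, c, d, e}  B3 = {a, b, d, f}  B4 = {a, c, e, g}
Tree: B1–B2, B1–B3, B2–B4
Every bag has size at most 4, so the width is 4 − 1 = 3 and tw(G) ≤ 3. On the other hand G contains the 4-clique {a, c, d, e}. A clique must lie in a single bag of any decomposition, so no decomposition can have width below 3. Combining the bounds, tw(G) = 3.

3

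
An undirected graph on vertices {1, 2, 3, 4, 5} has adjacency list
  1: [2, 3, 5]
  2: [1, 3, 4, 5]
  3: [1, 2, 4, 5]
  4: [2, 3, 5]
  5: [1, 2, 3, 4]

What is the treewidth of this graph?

A width-3 tree decomposition is:
Bags: B1 = {1, 2, 3, 5}  B2 = {2, 3, 4, 5}
Tree: B1–B2
The largest bag has 4 vertices, giving width 3; this decomposition certifies tw(G) ≤ 3. For the lower bound, the 4 vertices {1, 2, 3, 5} are pairwise adjacent, and any tree decomposition puts a clique entirely inside one bag — forcing width ≥ 3. Combining the bounds, tw(G) = 3.

3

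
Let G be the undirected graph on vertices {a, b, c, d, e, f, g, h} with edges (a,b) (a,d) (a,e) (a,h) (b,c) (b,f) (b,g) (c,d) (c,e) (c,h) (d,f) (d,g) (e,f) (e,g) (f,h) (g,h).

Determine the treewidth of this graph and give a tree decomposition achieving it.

Treewidth 4.
Bags: B1 = {b, d, e, g, h}  B2 = {b, c, d, e, h}  B3 = {b, d, e, f, h}  B4 = {a, b, d, e, h}
Tree: B1–B2, B2–B3, B3–B4

Each bag holds 5 vertices, so the decomposition has width 4, which upper-bounds the treewidth. For the lower bound: the 5 vertex sets {d,g}, {c,e}, {f,h}, {b}, {a} are disjoint, each induces a connected subgraph, and every pair is joined by at least one edge of G. Contracting each set to a single vertex therefore yields K_{5} as a minor, and since treewidth is minor-monotone, tw(G) ≥ tw(K_{5}) = 4. Hence tw(G) = 4 exactly.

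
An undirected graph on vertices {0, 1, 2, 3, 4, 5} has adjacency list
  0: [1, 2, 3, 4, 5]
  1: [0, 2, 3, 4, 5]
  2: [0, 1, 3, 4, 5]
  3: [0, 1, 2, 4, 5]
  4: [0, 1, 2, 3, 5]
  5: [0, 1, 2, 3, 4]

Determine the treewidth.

A width-5 tree decomposition is:
Bags: B1 = {0, 1, 2, 3, 4, 5}
Tree: (single bag)
A single bag containing all 6 vertices is trivially a valid decomposition of width 5. For the lower bound, the 6 vertices {0, 1, 2, 3, 4, 5} are pairwise adjacent, and any tree decomposition puts a clique entirely inside one bag — forcing width ≥ 5. Therefore the treewidth is 5.

5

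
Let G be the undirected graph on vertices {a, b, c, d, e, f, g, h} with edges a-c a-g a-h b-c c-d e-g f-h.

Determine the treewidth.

1

A width-1 tree decomposition is:
Bags: B1 = {a, g}  B2 = {a, h}  B3 = {e, g}  B4 = {a, c}  B5 = {b, c}  B6 = {c, d}  B7 = {f, h}
Tree: B1–B2, B1–B3, B1–B4, B4–B5, B5–B6, B2–B7
Every bag has size at most 2, so the width is 2 − 1 = 1 and tw(G) ≤ 1. G has an edge, so its treewidth is at least 1. Therefore the treewidth is 1.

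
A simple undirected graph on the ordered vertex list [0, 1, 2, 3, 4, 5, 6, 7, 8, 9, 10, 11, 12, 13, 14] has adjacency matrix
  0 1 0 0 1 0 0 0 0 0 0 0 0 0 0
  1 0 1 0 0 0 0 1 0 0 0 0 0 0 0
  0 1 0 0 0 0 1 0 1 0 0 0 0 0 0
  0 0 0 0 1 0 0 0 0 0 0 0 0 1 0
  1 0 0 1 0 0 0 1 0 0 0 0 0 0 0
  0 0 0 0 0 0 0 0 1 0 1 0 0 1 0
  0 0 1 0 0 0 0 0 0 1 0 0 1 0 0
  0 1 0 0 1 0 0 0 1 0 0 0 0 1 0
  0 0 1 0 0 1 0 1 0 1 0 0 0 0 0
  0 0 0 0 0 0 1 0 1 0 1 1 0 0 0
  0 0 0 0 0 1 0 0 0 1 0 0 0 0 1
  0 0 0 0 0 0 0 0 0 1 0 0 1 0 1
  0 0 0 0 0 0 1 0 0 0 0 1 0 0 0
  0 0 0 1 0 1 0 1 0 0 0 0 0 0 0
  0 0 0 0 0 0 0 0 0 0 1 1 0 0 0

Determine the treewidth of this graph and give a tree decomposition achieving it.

Treewidth 3.
One optimal decomposition is:
Bags: B1 = {0, 1, 3, 4}  B2 = {1, 3, 4, 7}  B3 = {1, 3, 7, 13}  B4 = {1, 2, 7, 13}  B5 = {2, 7, 8, 13}  B6 = {2, 5, 8, 13}  B7 = {2, 5, 6, 8}  B8 = {5, 6, 8, 9}  B9 = {5, 6, 9, 10}  B10 = {6, 9, 10, 12}  B11 = {9, 10, 11, 12}  B12 = {10, 11, 12, 14}
Tree: B1–B2, B2–B3, B3–B4, B4–B5, B5–B6, B6–B7, B7–B8, B8–B9, B9–B10, B10–B11, B11–B12

Every bag has size at most 4, so the width is 4 − 1 = 3 and tw(G) ≤ 3. For the lower bound: the 4 vertex sets {0,3,4}, {1}, {7}, {2,5,8,13} are disjoint, each induces a connected subgraph, and every pair is joined by at least one edge of G. Contracting each set to a single vertex therefore yields K_{4} as a minor, and since treewidth is minor-monotone, tw(G) ≥ tw(K_{4}) = 3. The upper and lower bounds meet at 3, so that is the treewidth.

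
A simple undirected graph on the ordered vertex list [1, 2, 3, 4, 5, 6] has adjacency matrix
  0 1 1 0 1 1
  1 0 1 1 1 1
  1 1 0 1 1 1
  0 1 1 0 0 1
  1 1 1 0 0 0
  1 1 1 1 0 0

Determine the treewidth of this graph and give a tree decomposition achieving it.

Every bag has size at most 4, so the width is 4 − 1 = 3 and tw(G) ≤ 3. On the other hand G contains the 4-clique {1, 2, 3, 5}. A clique must lie in a single bag of any decomposition, so no decomposition can have width below 3. Combining the bounds, tw(G) = 3.

Treewidth 3.
One optimal decomposition is:
Bags: B1 = {2, 3, 4, 6}  B2 = {1, 2, 3, 6}  B3 = {1, 2, 3, 5}
Tree: B1–B2, B2–B3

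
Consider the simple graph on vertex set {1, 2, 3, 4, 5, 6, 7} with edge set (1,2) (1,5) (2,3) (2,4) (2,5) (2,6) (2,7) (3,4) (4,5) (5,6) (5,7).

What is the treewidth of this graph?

2

A width-2 tree decomposition is:
Bags: B1 = {2, 4, 5}  B2 = {2, 3, 4}  B3 = {1, 2, 5}  B4 = {2, 5, 6}  B5 = {2, 5, 7}
Tree: B1–B2, B1–B3, B3–B4, B3–B5
Each bag holds 3 vertices, so the decomposition has width 2, which upper-bounds the treewidth. Conversely, {2, 3, 4} is a clique of size 3, and the vertices of any clique must share a bag in every tree decomposition; so some bag has ≥ 3 vertices and tw(G) ≥ 2. The upper and lower bounds meet at 2, so that is the treewidth.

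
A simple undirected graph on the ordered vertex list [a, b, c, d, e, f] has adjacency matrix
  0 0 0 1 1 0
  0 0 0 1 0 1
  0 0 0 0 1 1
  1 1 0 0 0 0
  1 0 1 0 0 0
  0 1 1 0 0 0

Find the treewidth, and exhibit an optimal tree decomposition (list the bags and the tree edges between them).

Treewidth 2.
Bags: B1 = {a, d, e}  B2 = {b, d, e}  B3 = {b, e, f}  B4 = {c, e, f}
Tree: B1–B2, B2–B3, B3–B4

The largest bag has 3 vertices, giving width 2; this decomposition certifies tw(G) ≤ 2. The edges e–a–d–b–f–c–e form a cycle, so G is not a tree and its treewidth is at least 2. Therefore the treewidth is 2.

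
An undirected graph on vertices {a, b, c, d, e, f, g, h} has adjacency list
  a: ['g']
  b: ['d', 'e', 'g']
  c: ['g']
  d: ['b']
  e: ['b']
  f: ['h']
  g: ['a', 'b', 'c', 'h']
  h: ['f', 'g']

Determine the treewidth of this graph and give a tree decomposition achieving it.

Each bag holds 2 vertices, so the decomposition has width 1, which upper-bounds the treewidth. Any graph with an edge has treewidth ≥ 1, and G has the edge g–h. Hence tw(G) = 1 exactly.

Treewidth 1.
One such decomposition:
Bags: B1 = {g, h}  B2 = {c, g}  B3 = {b, g}  B4 = {b, d}  B5 = {a, g}  B6 = {f, h}  B7 = {b, e}
Tree: B1–B2, B1–B3, B3–B4, B1–B5, B1–B6, B3–B7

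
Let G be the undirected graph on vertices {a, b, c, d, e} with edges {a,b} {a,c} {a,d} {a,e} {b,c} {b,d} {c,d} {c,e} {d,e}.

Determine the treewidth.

3

A width-3 tree decomposition is:
Bags: B1 = {a, b, c, d}  B2 = {a, c, d, e}
Tree: B1–B2
Each bag holds 4 vertices, so the decomposition has width 3, which upper-bounds the treewidth. Conversely, {a, c, d, e} is a clique of size 4, and the vertices of any clique must share a bag in every tree decomposition; so some bag has ≥ 4 vertices and tw(G) ≥ 3. The upper and lower bounds meet at 3, so that is the treewidth.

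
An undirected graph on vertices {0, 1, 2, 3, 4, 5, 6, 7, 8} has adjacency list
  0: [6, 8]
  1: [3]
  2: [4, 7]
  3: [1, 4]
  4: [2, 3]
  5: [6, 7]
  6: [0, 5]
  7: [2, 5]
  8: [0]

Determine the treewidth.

A width-1 tree decomposition is:
Bags: B1 = {0, 8}  B2 = {0, 6}  B3 = {5, 6}  B4 = {5, 7}  B5 = {2, 7}  B6 = {2, 4}  B7 = {3, 4}  B8 = {1, 3}
Tree: B1–B2, B2–B3, B3–B4, B4–B5, B5–B6, B6–B7, B7–B8
The largest bag has 2 vertices, giving width 1; this decomposition certifies tw(G) ≤ 1. Any graph with an edge has treewidth ≥ 1, and G has the edge 8–0. Therefore the treewidth is 1.

1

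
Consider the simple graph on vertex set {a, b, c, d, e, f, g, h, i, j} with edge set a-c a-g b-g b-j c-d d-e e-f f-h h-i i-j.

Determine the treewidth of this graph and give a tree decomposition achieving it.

Every bag has size at most 3, so the width is 3 − 1 = 2 and tw(G) ≤ 2. For the lower bound, G contains the cycle d–e–f–h–i–j–b–g–a–c–d, so G is not a forest; only forests have treewidth ≤ 1, hence tw(G) ≥ 2. Combining the bounds, tw(G) = 2.

Treewidth 2.
One optimal decomposition is:
Bags: B1 = {d, e, f}  B2 = {d, f, h}  B3 = {d, h, i}  B4 = {d, i, j}  B5 = {b, d, j}  B6 = {b, d, g}  B7 = {a, d, g}  B8 = {a, c, d}
Tree: B1–B2, B2–B3, B3–B4, B4–B5, B5–B6, B6–B7, B7–B8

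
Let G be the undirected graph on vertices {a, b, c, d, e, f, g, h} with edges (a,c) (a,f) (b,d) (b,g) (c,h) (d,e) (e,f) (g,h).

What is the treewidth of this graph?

2

A width-2 tree decomposition is:
Bags: B1 = {b, g, h}  B2 = {b, c, h}  B3 = {a, b, c}  B4 = {a, b, f}  B5 = {b, e, f}  B6 = {b, d, e}
Tree: B1–B2, B2–B3, B3–B4, B4–B5, B5–B6
The largest bag has 3 vertices, giving width 2; this decomposition certifies tw(G) ≤ 2. Since b–g–h–c–a–f–e–d–b is a cycle in G, G is not acyclic. Forests are exactly the graphs of treewidth ≤ 1, so tw(G) ≥ 2. Therefore the treewidth is 2.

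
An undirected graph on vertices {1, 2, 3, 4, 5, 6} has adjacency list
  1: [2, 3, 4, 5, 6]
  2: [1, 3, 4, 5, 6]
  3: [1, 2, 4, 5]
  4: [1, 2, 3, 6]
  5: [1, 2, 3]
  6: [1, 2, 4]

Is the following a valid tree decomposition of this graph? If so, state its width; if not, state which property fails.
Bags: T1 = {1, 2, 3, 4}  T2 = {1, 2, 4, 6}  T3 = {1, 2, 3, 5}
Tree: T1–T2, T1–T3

Every vertex of G appears in some bag (union = {1, 2, 3, 4, 5, 6}); every edge is covered by a bag; and for each vertex v the set of bags containing v is connected in the bag tree. The decomposition is therefore valid. The largest bag has 4 vertices, so the width is 3.

Yes; width 3.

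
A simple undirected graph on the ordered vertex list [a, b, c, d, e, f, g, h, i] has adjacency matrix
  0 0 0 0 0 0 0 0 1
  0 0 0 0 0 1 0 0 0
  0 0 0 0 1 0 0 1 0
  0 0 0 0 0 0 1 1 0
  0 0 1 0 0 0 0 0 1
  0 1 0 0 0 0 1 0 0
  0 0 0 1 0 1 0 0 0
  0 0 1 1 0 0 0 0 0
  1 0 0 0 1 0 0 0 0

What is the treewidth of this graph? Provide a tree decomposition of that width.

Treewidth 1.
Bags: B1 = {b, f}  B2 = {f, g}  B3 = {d, g}  B4 = {d, h}  B5 = {c, h}  B6 = {c, e}  B7 = {e, i}  B8 = {a, i}
Tree: B1–B2, B2–B3, B3–B4, B4–B5, B5–B6, B6–B7, B7–B8

Every bag has size at most 2, so the width is 2 − 1 = 1 and tw(G) ≤ 1. Any graph with an edge has treewidth ≥ 1, and G has the edge b–f. The upper and lower bounds meet at 1, so that is the treewidth.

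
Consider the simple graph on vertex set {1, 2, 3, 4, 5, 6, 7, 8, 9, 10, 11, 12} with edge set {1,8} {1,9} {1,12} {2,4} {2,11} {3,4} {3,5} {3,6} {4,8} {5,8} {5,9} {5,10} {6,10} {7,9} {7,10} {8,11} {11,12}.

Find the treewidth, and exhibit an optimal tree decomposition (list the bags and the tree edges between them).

Treewidth 3.
One optimal decomposition is:
Bags: B1 = {2, 4, 11, 12}  B2 = {4, 8, 11, 12}  B3 = {1, 4, 8, 12}  B4 = {1, 3, 4, 8}  B5 = {1, 3, 5, 8}  B6 = {1, 3, 5, 9}  B7 = {3, 5, 6, 9}  B8 = {5, 6, 9, 10}  B9 = {6, 7, 9, 10}
Tree: B1–B2, B2–B3, B3–B4, B4–B5, B5–B6, B6–B7, B7–B8, B8–B9

The largest bag has 4 vertices, giving width 3; this decomposition certifies tw(G) ≤ 3. For the lower bound: the 4 vertex sets {2,11,12}, {4}, {8}, {1,3,5,9} are disjoint, each induces a connected subgraph, and every pair is joined by at least one edge of G. Contracting each set to a single vertex therefore yields K_{4} as a minor, and since treewidth is minor-monotone, tw(G) ≥ tw(K_{4}) = 3. Therefore the treewidth is 3.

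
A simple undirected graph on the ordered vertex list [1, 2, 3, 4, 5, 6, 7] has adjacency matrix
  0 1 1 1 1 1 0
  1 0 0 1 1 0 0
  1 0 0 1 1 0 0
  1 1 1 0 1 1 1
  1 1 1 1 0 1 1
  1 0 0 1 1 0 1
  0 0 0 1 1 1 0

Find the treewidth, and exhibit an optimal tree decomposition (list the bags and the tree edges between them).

Treewidth 3.
Bags: B1 = {1, 4, 5, 6}  B2 = {1, 2, 4, 5}  B3 = {1, 3, 4, 5}  B4 = {4, 5, 6, 7}
Tree: B1–B2, B1–B3, B1–B4

The largest bag has 4 vertices, giving width 3; this decomposition certifies tw(G) ≤ 3. Conversely, {1, 2, 4, 5} is a clique of size 4, and the vertices of any clique must share a bag in every tree decomposition; so some bag has ≥ 4 vertices and tw(G) ≥ 3. Therefore the treewidth is 3.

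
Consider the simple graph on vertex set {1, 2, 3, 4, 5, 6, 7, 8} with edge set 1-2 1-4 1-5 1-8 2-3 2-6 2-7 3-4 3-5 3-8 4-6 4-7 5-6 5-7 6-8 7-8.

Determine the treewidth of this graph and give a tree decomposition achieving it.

Each bag holds 5 vertices, so the decomposition has width 4, which upper-bounds the treewidth. For the lower bound: the 5 vertex sets {2,7}, {1,8}, {4,6}, {3}, {5} are disjoint, each induces a connected subgraph, and every pair is joined by at least one edge of G. Contracting each set to a single vertex therefore yields K_{5} as a minor, and since treewidth is minor-monotone, tw(G) ≥ tw(K_{5}) = 4. Therefore the treewidth is 4.

Treewidth 4.
Bags: B1 = {1, 2, 3, 6, 7}  B2 = {1, 3, 6, 7, 8}  B3 = {1, 3, 4, 6, 7}  B4 = {1, 3, 5, 6, 7}
Tree: B1–B2, B2–B3, B3–B4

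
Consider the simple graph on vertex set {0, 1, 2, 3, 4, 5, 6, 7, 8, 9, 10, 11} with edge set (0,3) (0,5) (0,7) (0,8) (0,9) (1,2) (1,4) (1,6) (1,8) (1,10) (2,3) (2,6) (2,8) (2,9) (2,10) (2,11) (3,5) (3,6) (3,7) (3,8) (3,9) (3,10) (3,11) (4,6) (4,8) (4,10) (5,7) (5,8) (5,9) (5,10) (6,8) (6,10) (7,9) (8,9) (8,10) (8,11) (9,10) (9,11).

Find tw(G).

A width-4 tree decomposition is:
Bags: B1 = {2, 3, 8, 9, 11}  B2 = {2, 3, 8, 9, 10}  B3 = {2, 3, 6, 8, 10}  B4 = {3, 5, 8, 9, 10}  B5 = {1, 2, 6, 8, 10}  B6 = {0, 3, 5, 8, 9}  B7 = {0, 3, 5, 7, 9}  B8 = {1, 4, 6, 8, 10}
Tree: B1–B2, B2–B3, B2–B4, B3–B5, B4–B6, B6–B7, B5–B8
Every bag has size at most 5, so the width is 5 − 1 = 4 and tw(G) ≤ 4. On the other hand G contains the 5-clique {1, 2, 6, 8, 10}. A clique must lie in a single bag of any decomposition, so no decomposition can have width below 4. Hence tw(G) = 4 exactly.

4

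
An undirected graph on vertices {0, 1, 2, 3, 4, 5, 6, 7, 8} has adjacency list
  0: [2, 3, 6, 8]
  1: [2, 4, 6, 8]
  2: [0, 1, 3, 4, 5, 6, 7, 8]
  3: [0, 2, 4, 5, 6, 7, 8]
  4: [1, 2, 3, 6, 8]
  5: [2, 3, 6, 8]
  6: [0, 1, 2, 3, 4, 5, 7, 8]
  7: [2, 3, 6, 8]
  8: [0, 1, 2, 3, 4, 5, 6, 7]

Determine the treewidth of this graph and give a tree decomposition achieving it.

Treewidth 4.
One such decomposition:
Bags: B1 = {0, 2, 3, 6, 8}  B2 = {2, 3, 4, 6, 8}  B3 = {1, 2, 4, 6, 8}  B4 = {2, 3, 6, 7, 8}  B5 = {2, 3, 5, 6, 8}
Tree: B1–B2, B2–B3, B2–B4, B2–B5

Each bag holds 5 vertices, so the decomposition has width 4, which upper-bounds the treewidth. For the lower bound, the 5 vertices {1, 2, 4, 6, 8} are pairwise adjacent, and any tree decomposition puts a clique entirely inside one bag — forcing width ≥ 4. The upper and lower bounds meet at 4, so that is the treewidth.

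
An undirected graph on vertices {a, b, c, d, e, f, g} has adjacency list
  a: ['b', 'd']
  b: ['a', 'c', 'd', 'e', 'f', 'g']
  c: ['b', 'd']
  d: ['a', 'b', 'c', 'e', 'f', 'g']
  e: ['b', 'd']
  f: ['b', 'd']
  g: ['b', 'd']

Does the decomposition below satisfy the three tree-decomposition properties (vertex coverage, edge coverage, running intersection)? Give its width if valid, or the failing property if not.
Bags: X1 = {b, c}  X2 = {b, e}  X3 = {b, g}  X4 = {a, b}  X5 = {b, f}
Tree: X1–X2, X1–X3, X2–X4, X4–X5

No — vertex d appears in no bag.

A tree decomposition must satisfy three properties: every vertex lies in some bag; for every edge, both endpoints lie together in some bag; and for every vertex, the bags containing it form a connected subtree. Here vertex d appears in no bag, so the decomposition is invalid.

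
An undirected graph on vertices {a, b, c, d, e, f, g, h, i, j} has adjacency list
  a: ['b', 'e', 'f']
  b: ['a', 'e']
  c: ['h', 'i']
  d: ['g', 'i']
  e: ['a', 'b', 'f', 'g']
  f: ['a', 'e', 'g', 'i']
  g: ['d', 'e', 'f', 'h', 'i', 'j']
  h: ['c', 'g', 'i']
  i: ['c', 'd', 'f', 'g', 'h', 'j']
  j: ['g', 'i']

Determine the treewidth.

2

A width-2 tree decomposition is:
Bags: B1 = {g, h, i}  B2 = {f, g, i}  B3 = {e, f, g}  B4 = {a, e, f}  B5 = {c, h, i}  B6 = {g, i, j}  B7 = {a, b, e}  B8 = {d, g, i}
Tree: B1–B2, B2–B3, B3–B4, B1–B5, B1–B6, B4–B7, B1–B8
Each bag holds 3 vertices, so the decomposition has width 2, which upper-bounds the treewidth. On the other hand G contains the 3-clique {e, f, g}. A clique must lie in a single bag of any decomposition, so no decomposition can have width below 2. The upper and lower bounds meet at 2, so that is the treewidth.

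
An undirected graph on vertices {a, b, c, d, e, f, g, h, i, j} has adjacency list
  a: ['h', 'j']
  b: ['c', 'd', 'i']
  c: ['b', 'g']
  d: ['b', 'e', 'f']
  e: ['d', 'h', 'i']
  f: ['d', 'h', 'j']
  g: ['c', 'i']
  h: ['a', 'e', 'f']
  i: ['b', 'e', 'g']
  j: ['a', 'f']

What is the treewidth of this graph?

A width-2 tree decomposition is:
Bags: B1 = {b, c, g}  B2 = {b, g, i}  B3 = {b, d, i}  B4 = {d, e, i}  B5 = {d, e, f}  B6 = {e, f, h}  B7 = {f, h, j}  B8 = {a, h, j}
Tree: B1–B2, B2–B3, B3–B4, B4–B5, B5–B6, B6–B7, B7–B8
Every bag has size at most 3, so the width is 3 − 1 = 2 and tw(G) ≤ 2. Since c–g–i–b–c is a cycle in G, G is not acyclic. Forests are exactly the graphs of treewidth ≤ 1, so tw(G) ≥ 2. The upper and lower bounds meet at 2, so that is the treewidth.

2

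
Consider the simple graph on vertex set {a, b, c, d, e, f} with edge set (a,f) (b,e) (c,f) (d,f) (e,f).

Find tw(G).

1

A width-1 tree decomposition is:
Bags: B1 = {a, f}  B2 = {e, f}  B3 = {d, f}  B4 = {c, f}  B5 = {b, e}
Tree: B1–B2, B2–B3, B3–B4, B2–B5
Every bag has size at most 2, so the width is 2 − 1 = 1 and tw(G) ≤ 1. G has an edge, so its treewidth is at least 1. Hence tw(G) = 1 exactly.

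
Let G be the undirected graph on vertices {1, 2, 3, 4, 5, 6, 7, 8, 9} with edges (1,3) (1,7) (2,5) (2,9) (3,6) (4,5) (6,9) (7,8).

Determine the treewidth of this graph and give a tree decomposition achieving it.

The largest bag has 2 vertices, giving width 1; this decomposition certifies tw(G) ≤ 1. Since G has at least one edge (e.g. 4–5), it is not an edgeless graph, so tw(G) ≥ 1. The upper and lower bounds meet at 1, so that is the treewidth.

Treewidth 1.
One optimal decomposition is:
Bags: B1 = {4, 5}  B2 = {2, 5}  B3 = {2, 9}  B4 = {6, 9}  B5 = {3, 6}  B6 = {1, 3}  B7 = {1, 7}  B8 = {7, 8}
Tree: B1–B2, B2–B3, B3–B4, B4–B5, B5–B6, B6–B7, B7–B8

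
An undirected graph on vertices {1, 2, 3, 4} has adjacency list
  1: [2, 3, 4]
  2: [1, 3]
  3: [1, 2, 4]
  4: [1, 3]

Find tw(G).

A width-2 tree decomposition is:
Bags: B1 = {1, 3, 4}  B2 = {1, 2, 3}
Tree: B1–B2
Every bag has size at most 3, so the width is 3 − 1 = 2 and tw(G) ≤ 2. Conversely, {1, 2, 3} is a clique of size 3, and the vertices of any clique must share a bag in every tree decomposition; so some bag has ≥ 3 vertices and tw(G) ≥ 2. The upper and lower bounds meet at 2, so that is the treewidth.

2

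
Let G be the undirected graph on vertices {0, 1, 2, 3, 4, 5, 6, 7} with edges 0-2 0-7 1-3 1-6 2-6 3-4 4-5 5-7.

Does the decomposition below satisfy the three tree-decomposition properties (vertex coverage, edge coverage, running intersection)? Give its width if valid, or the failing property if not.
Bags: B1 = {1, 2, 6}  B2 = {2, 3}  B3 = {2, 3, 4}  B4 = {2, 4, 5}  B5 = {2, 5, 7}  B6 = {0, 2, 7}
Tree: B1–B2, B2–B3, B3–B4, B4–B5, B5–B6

No — edge (1,3) lies in no bag.

A tree decomposition must satisfy three properties: every vertex lies in some bag; for every edge, both endpoints lie together in some bag; and for every vertex, the bags containing it form a connected subtree. Here edge (1,3) lies in no bag, so the decomposition is invalid.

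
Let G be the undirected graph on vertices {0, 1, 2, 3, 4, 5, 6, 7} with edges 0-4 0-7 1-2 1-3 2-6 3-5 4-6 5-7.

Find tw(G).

2

A width-2 tree decomposition is:
Bags: B1 = {1, 3, 5}  B2 = {1, 5, 7}  B3 = {0, 1, 7}  B4 = {0, 1, 4}  B5 = {1, 4, 6}  B6 = {1, 2, 6}
Tree: B1–B2, B2–B3, B3–B4, B4–B5, B5–B6
Every bag has size at most 3, so the width is 3 − 1 = 2 and tw(G) ≤ 2. The edges 1–3–5–7–0–4–6–2–1 form a cycle, so G is not a tree and its treewidth is at least 2. The upper and lower bounds meet at 2, so that is the treewidth.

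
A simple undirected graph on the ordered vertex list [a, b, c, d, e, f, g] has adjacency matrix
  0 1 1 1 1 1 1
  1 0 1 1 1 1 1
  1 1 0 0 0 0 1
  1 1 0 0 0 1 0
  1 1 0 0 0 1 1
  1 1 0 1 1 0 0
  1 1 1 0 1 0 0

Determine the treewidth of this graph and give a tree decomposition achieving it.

Treewidth 3.
One optimal decomposition is:
Bags: B1 = {a, b, e, g}  B2 = {a, b, e, f}  B3 = {a, b, c, g}  B4 = {a, b, d, f}
Tree: B1–B2, B1–B3, B2–B4

Each bag holds 4 vertices, so the decomposition has width 3, which upper-bounds the treewidth. On the other hand G contains the 4-clique {a, b, e, g}. A clique must lie in a single bag of any decomposition, so no decomposition can have width below 3. Combining the bounds, tw(G) = 3.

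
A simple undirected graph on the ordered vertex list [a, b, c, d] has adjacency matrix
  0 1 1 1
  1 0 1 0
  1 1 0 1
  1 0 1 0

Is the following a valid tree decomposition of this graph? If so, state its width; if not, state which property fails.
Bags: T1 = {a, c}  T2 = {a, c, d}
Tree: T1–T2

No — vertex b appears in no bag.

A tree decomposition must satisfy three properties: every vertex lies in some bag; for every edge, both endpoints lie together in some bag; and for every vertex, the bags containing it form a connected subtree. Here vertex b appears in no bag, so the decomposition is invalid.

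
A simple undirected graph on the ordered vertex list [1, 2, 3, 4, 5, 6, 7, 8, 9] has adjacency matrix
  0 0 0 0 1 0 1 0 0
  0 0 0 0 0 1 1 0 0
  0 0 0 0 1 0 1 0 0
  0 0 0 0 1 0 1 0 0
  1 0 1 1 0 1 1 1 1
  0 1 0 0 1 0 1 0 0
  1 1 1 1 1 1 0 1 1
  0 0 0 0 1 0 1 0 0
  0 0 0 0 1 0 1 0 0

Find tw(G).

2

A width-2 tree decomposition is:
Bags: B1 = {1, 5, 7}  B2 = {5, 7, 9}  B3 = {5, 6, 7}  B4 = {4, 5, 7}  B5 = {2, 6, 7}  B6 = {3, 5, 7}  B7 = {5, 7, 8}
Tree: B1–B2, B1–B3, B3–B4, B3–B5, B1–B6, B1–B7
The largest bag has 3 vertices, giving width 2; this decomposition certifies tw(G) ≤ 2. Conversely, {2, 6, 7} is a clique of size 3, and the vertices of any clique must share a bag in every tree decomposition; so some bag has ≥ 3 vertices and tw(G) ≥ 2. Therefore the treewidth is 2.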